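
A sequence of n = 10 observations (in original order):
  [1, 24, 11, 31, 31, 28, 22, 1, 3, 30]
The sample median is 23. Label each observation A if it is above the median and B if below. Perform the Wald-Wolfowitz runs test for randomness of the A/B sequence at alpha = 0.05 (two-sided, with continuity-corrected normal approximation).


Step 1: Compute median = 23; label A = above, B = below.
Labels in order: BABAAABBBA  (n_A = 5, n_B = 5)
Step 2: Count runs R = 6.
Step 3: Under H0 (random ordering), E[R] = 2*n_A*n_B/(n_A+n_B) + 1 = 2*5*5/10 + 1 = 6.0000.
        Var[R] = 2*n_A*n_B*(2*n_A*n_B - n_A - n_B) / ((n_A+n_B)^2 * (n_A+n_B-1)) = 2000/900 = 2.2222.
        SD[R] = 1.4907.
Step 4: R = E[R], so z = 0 with no continuity correction.
Step 5: Two-sided p-value via normal approximation = 2*(1 - Phi(|z|)) = 1.000000.
Step 6: alpha = 0.05. fail to reject H0.

R = 6, z = 0.0000, p = 1.000000, fail to reject H0.


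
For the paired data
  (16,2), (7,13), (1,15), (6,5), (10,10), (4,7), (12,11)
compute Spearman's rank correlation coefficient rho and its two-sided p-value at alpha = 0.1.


Step 1: Rank x and y separately (midranks; no ties here).
rank(x): 16->7, 7->4, 1->1, 6->3, 10->5, 4->2, 12->6
rank(y): 2->1, 13->6, 15->7, 5->2, 10->4, 7->3, 11->5
Step 2: d_i = R_x(i) - R_y(i); compute d_i^2.
  (7-1)^2=36, (4-6)^2=4, (1-7)^2=36, (3-2)^2=1, (5-4)^2=1, (2-3)^2=1, (6-5)^2=1
sum(d^2) = 80.
Step 3: rho = 1 - 6*80 / (7*(7^2 - 1)) = 1 - 480/336 = -0.428571.
Step 4: Under H0, t = rho * sqrt((n-2)/(1-rho^2)) = -1.0607 ~ t(5).
Step 5: Two-sided p-value from the t-distribution with 5 df = 0.337368.
Step 6: alpha = 0.1. fail to reject H0.

rho = -0.4286, p = 0.337368, fail to reject H0 at alpha = 0.1.


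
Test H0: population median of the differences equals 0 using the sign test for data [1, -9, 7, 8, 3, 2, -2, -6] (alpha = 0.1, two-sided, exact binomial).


Step 1: Discard zero differences. Original n = 8; n_eff = number of nonzero differences = 8.
Nonzero differences (with sign): +1, -9, +7, +8, +3, +2, -2, -6
Step 2: Count signs: positive = 5, negative = 3.
Step 3: Under H0: P(positive) = 0.5, so the number of positives S ~ Bin(8, 0.5).
Step 4: Two-sided exact p-value = sum of Bin(8,0.5) probabilities at or below the observed probability = 0.726562.
Step 5: alpha = 0.1. fail to reject H0.

n_eff = 8, pos = 5, neg = 3, p = 0.726562, fail to reject H0.


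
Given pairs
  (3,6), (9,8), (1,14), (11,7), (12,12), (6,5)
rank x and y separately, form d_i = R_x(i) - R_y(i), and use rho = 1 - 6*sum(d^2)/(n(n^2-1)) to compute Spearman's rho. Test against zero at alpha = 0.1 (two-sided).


Step 1: Rank x and y separately (midranks; no ties here).
rank(x): 3->2, 9->4, 1->1, 11->5, 12->6, 6->3
rank(y): 6->2, 8->4, 14->6, 7->3, 12->5, 5->1
Step 2: d_i = R_x(i) - R_y(i); compute d_i^2.
  (2-2)^2=0, (4-4)^2=0, (1-6)^2=25, (5-3)^2=4, (6-5)^2=1, (3-1)^2=4
sum(d^2) = 34.
Step 3: rho = 1 - 6*34 / (6*(6^2 - 1)) = 1 - 204/210 = 0.028571.
Step 4: Under H0, t = rho * sqrt((n-2)/(1-rho^2)) = 0.0572 ~ t(4).
Step 5: Two-sided p-value from the t-distribution with 4 df = 0.957155.
Step 6: alpha = 0.1. fail to reject H0.

rho = 0.0286, p = 0.957155, fail to reject H0 at alpha = 0.1.


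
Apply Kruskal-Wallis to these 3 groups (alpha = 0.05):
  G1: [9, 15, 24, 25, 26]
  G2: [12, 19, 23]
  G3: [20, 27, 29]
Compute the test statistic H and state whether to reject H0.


Step 1: Combine all N = 11 observations and assign midranks.
sorted (value, group, rank): (9,G1,1), (12,G2,2), (15,G1,3), (19,G2,4), (20,G3,5), (23,G2,6), (24,G1,7), (25,G1,8), (26,G1,9), (27,G3,10), (29,G3,11)
Step 2: Sum ranks within each group.
R_1 = 28 (n_1 = 5)
R_2 = 12 (n_2 = 3)
R_3 = 26 (n_3 = 3)
Step 3: H = 12/(N(N+1)) * sum(R_i^2/n_i) - 3(N+1)
     = 12/(11*12) * (28^2/5 + 12^2/3 + 26^2/3) - 3*12
     = 0.090909 * 430.133 - 36
     = 3.103030.
Step 4: No ties, so H is used without correction.
Step 5: Under H0, H ~ chi^2(2); p-value = 0.211927.
Step 6: alpha = 0.05. fail to reject H0.

H = 3.1030, df = 2, p = 0.211927, fail to reject H0.


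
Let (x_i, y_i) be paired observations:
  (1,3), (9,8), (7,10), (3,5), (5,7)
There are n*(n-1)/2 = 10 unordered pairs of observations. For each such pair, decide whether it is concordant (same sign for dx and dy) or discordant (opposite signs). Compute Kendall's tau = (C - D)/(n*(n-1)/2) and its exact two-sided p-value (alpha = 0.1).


Step 1: Enumerate the 10 unordered pairs (i,j) with i<j and classify each by sign(x_j-x_i) * sign(y_j-y_i).
  (1,2):dx=+8,dy=+5->C; (1,3):dx=+6,dy=+7->C; (1,4):dx=+2,dy=+2->C; (1,5):dx=+4,dy=+4->C
  (2,3):dx=-2,dy=+2->D; (2,4):dx=-6,dy=-3->C; (2,5):dx=-4,dy=-1->C; (3,4):dx=-4,dy=-5->C
  (3,5):dx=-2,dy=-3->C; (4,5):dx=+2,dy=+2->C
Step 2: C = 9, D = 1, total pairs = 10.
Step 3: tau = (C - D)/(n(n-1)/2) = (9 - 1)/10 = 0.800000.
Step 4: Exact two-sided p-value (enumerate n! = 120 permutations of y under H0): p = 0.083333.
Step 5: alpha = 0.1. reject H0.

tau_b = 0.8000 (C=9, D=1), p = 0.083333, reject H0.


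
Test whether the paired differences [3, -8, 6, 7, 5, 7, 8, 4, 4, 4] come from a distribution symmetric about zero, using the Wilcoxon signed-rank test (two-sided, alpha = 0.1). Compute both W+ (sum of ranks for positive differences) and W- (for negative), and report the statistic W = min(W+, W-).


Step 1: Drop any zero differences (none here) and take |d_i|.
|d| = [3, 8, 6, 7, 5, 7, 8, 4, 4, 4]
Step 2: Midrank |d_i| (ties get averaged ranks).
ranks: |3|->1, |8|->9.5, |6|->6, |7|->7.5, |5|->5, |7|->7.5, |8|->9.5, |4|->3, |4|->3, |4|->3
Step 3: Attach original signs; sum ranks with positive sign and with negative sign.
W+ = 1 + 6 + 7.5 + 5 + 7.5 + 9.5 + 3 + 3 + 3 = 45.5
W- = 9.5 = 9.5
(Check: W+ + W- = 55 should equal n(n+1)/2 = 55.)
Step 4: Test statistic W = min(W+, W-) = 9.5.
Step 5: Ties in |d|, so use the tie-corrected normal approximation.
        E[W] = n(n+1)/4 = 10*11/4 = 27.5.
        Tie groups: |d|=4 (t=3), |d|=7 (t=2), |d|=8 (t=2); sum(t^3 - t) = 36.
        Var[W] = n(n+1)(2n+1)/24 - sum(t^3-t)/48 = 2310/24 - 36/48 = 95.5.
        z = (W - E[W]) / sqrt(Var[W]) = (9.5 - 27.5) / 9.7724 = -1.8419.
        Two-sided p = 2*Phi(z) = 0.065487.
Step 6: alpha = 0.1. reject H0.

W+ = 45.5, W- = 9.5, W = min = 9.5, p = 0.065487, reject H0.


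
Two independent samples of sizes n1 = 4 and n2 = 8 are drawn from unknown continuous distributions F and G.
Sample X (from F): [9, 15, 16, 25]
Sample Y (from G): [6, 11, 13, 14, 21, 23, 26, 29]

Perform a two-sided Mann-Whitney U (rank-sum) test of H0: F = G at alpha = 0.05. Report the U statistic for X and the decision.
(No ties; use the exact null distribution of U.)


Step 1: Combine and sort all 12 observations; assign midranks.
sorted (value, group): (6,Y), (9,X), (11,Y), (13,Y), (14,Y), (15,X), (16,X), (21,Y), (23,Y), (25,X), (26,Y), (29,Y)
ranks: 6->1, 9->2, 11->3, 13->4, 14->5, 15->6, 16->7, 21->8, 23->9, 25->10, 26->11, 29->12
Step 2: Rank sum for X: R1 = 2 + 6 + 7 + 10 = 25.
Step 3: U_X = R1 - n1(n1+1)/2 = 25 - 4*5/2 = 25 - 10 = 15.
       U_Y = n1*n2 - U_X = 32 - 15 = 17.
Step 4: No ties, so the exact null distribution of U (based on enumerating the C(12,4) = 495 equally likely rank assignments) gives the two-sided p-value.
Step 5: p-value = 0.933333; compare to alpha = 0.05. fail to reject H0.

U_X = 15, p = 0.933333, fail to reject H0 at alpha = 0.05.


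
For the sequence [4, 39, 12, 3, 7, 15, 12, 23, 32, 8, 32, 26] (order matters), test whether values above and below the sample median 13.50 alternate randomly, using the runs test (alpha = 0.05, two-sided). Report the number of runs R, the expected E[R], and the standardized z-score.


Step 1: Compute median = 13.50; label A = above, B = below.
Labels in order: BABBBABAABAA  (n_A = 6, n_B = 6)
Step 2: Count runs R = 8.
Step 3: Under H0 (random ordering), E[R] = 2*n_A*n_B/(n_A+n_B) + 1 = 2*6*6/12 + 1 = 7.0000.
        Var[R] = 2*n_A*n_B*(2*n_A*n_B - n_A - n_B) / ((n_A+n_B)^2 * (n_A+n_B-1)) = 4320/1584 = 2.7273.
        SD[R] = 1.6514.
Step 4: Continuity-corrected z = (R - 0.5 - E[R]) / SD[R] = (8 - 0.5 - 7.0000) / 1.6514 = 0.3028.
Step 5: Two-sided p-value via normal approximation = 2*(1 - Phi(|z|)) = 0.762069.
Step 6: alpha = 0.05. fail to reject H0.

R = 8, z = 0.3028, p = 0.762069, fail to reject H0.


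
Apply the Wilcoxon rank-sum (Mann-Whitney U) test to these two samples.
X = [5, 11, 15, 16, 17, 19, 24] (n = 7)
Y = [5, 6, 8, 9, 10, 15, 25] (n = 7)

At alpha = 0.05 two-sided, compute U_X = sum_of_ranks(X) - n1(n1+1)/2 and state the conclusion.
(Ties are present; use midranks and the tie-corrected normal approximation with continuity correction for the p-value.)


Step 1: Combine and sort all 14 observations; assign midranks.
sorted (value, group): (5,X), (5,Y), (6,Y), (8,Y), (9,Y), (10,Y), (11,X), (15,X), (15,Y), (16,X), (17,X), (19,X), (24,X), (25,Y)
ranks: 5->1.5, 5->1.5, 6->3, 8->4, 9->5, 10->6, 11->7, 15->8.5, 15->8.5, 16->10, 17->11, 19->12, 24->13, 25->14
Step 2: Rank sum for X: R1 = 1.5 + 7 + 8.5 + 10 + 11 + 12 + 13 = 63.
Step 3: U_X = R1 - n1(n1+1)/2 = 63 - 7*8/2 = 63 - 28 = 35.
       U_Y = n1*n2 - U_X = 49 - 35 = 14.
Step 4: Ties are present, so use the tie-corrected normal approximation (with continuity correction) for the p-value.
Step 5: p-value = 0.200345; compare to alpha = 0.05. fail to reject H0.

U_X = 35, p = 0.200345, fail to reject H0 at alpha = 0.05.


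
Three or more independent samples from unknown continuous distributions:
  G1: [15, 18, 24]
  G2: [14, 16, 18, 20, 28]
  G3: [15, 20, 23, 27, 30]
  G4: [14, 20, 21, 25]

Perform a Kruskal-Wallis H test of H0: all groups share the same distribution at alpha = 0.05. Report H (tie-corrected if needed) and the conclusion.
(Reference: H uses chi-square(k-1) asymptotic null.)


Step 1: Combine all N = 17 observations and assign midranks.
sorted (value, group, rank): (14,G2,1.5), (14,G4,1.5), (15,G1,3.5), (15,G3,3.5), (16,G2,5), (18,G1,6.5), (18,G2,6.5), (20,G2,9), (20,G3,9), (20,G4,9), (21,G4,11), (23,G3,12), (24,G1,13), (25,G4,14), (27,G3,15), (28,G2,16), (30,G3,17)
Step 2: Sum ranks within each group.
R_1 = 23 (n_1 = 3)
R_2 = 38 (n_2 = 5)
R_3 = 56.5 (n_3 = 5)
R_4 = 35.5 (n_4 = 4)
Step 3: H = 12/(N(N+1)) * sum(R_i^2/n_i) - 3(N+1)
     = 12/(17*18) * (23^2/3 + 38^2/5 + 56.5^2/5 + 35.5^2/4) - 3*18
     = 0.039216 * 1418.65 - 54
     = 1.633170.
Step 4: Ties present; correction factor C = 1 - 42/(17^3 - 17) = 0.991422. Corrected H = 1.633170 / 0.991422 = 1.647301.
Step 5: Under H0, H ~ chi^2(3); p-value = 0.648713.
Step 6: alpha = 0.05. fail to reject H0.

H = 1.6473, df = 3, p = 0.648713, fail to reject H0.


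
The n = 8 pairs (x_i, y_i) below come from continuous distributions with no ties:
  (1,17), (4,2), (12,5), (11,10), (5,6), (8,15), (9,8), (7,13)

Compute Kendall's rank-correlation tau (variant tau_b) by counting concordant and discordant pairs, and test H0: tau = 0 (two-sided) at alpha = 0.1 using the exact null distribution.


Step 1: Enumerate the 28 unordered pairs (i,j) with i<j and classify each by sign(x_j-x_i) * sign(y_j-y_i).
  (1,2):dx=+3,dy=-15->D; (1,3):dx=+11,dy=-12->D; (1,4):dx=+10,dy=-7->D; (1,5):dx=+4,dy=-11->D
  (1,6):dx=+7,dy=-2->D; (1,7):dx=+8,dy=-9->D; (1,8):dx=+6,dy=-4->D; (2,3):dx=+8,dy=+3->C
  (2,4):dx=+7,dy=+8->C; (2,5):dx=+1,dy=+4->C; (2,6):dx=+4,dy=+13->C; (2,7):dx=+5,dy=+6->C
  (2,8):dx=+3,dy=+11->C; (3,4):dx=-1,dy=+5->D; (3,5):dx=-7,dy=+1->D; (3,6):dx=-4,dy=+10->D
  (3,7):dx=-3,dy=+3->D; (3,8):dx=-5,dy=+8->D; (4,5):dx=-6,dy=-4->C; (4,6):dx=-3,dy=+5->D
  (4,7):dx=-2,dy=-2->C; (4,8):dx=-4,dy=+3->D; (5,6):dx=+3,dy=+9->C; (5,7):dx=+4,dy=+2->C
  (5,8):dx=+2,dy=+7->C; (6,7):dx=+1,dy=-7->D; (6,8):dx=-1,dy=-2->C; (7,8):dx=-2,dy=+5->D
Step 2: C = 12, D = 16, total pairs = 28.
Step 3: tau = (C - D)/(n(n-1)/2) = (12 - 16)/28 = -0.142857.
Step 4: Exact two-sided p-value (enumerate n! = 40320 permutations of y under H0): p = 0.719544.
Step 5: alpha = 0.1. fail to reject H0.

tau_b = -0.1429 (C=12, D=16), p = 0.719544, fail to reject H0.


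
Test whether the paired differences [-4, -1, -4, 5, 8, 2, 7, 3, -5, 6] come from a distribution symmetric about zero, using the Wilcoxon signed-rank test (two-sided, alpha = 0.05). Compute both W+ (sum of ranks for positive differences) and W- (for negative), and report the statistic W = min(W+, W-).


Step 1: Drop any zero differences (none here) and take |d_i|.
|d| = [4, 1, 4, 5, 8, 2, 7, 3, 5, 6]
Step 2: Midrank |d_i| (ties get averaged ranks).
ranks: |4|->4.5, |1|->1, |4|->4.5, |5|->6.5, |8|->10, |2|->2, |7|->9, |3|->3, |5|->6.5, |6|->8
Step 3: Attach original signs; sum ranks with positive sign and with negative sign.
W+ = 6.5 + 10 + 2 + 9 + 3 + 8 = 38.5
W- = 4.5 + 1 + 4.5 + 6.5 = 16.5
(Check: W+ + W- = 55 should equal n(n+1)/2 = 55.)
Step 4: Test statistic W = min(W+, W-) = 16.5.
Step 5: Ties in |d|, so use the tie-corrected normal approximation.
        E[W] = n(n+1)/4 = 10*11/4 = 27.5.
        Tie groups: |d|=4 (t=2), |d|=5 (t=2); sum(t^3 - t) = 12.
        Var[W] = n(n+1)(2n+1)/24 - sum(t^3-t)/48 = 2310/24 - 12/48 = 96.
        z = (W - E[W]) / sqrt(Var[W]) = (16.5 - 27.5) / 9.7980 = -1.1227.
        Two-sided p = 2*Phi(z) = 0.261572.
Step 6: alpha = 0.05. fail to reject H0.

W+ = 38.5, W- = 16.5, W = min = 16.5, p = 0.261572, fail to reject H0.


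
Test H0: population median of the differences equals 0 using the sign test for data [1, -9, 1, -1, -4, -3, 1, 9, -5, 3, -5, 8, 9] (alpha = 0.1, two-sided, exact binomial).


Step 1: Discard zero differences. Original n = 13; n_eff = number of nonzero differences = 13.
Nonzero differences (with sign): +1, -9, +1, -1, -4, -3, +1, +9, -5, +3, -5, +8, +9
Step 2: Count signs: positive = 7, negative = 6.
Step 3: Under H0: P(positive) = 0.5, so the number of positives S ~ Bin(13, 0.5).
Step 4: Two-sided exact p-value = sum of Bin(13,0.5) probabilities at or below the observed probability = 1.000000.
Step 5: alpha = 0.1. fail to reject H0.

n_eff = 13, pos = 7, neg = 6, p = 1.000000, fail to reject H0.


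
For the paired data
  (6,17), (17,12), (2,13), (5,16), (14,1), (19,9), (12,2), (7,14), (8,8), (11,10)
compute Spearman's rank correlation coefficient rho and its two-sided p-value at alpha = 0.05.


Step 1: Rank x and y separately (midranks; no ties here).
rank(x): 6->3, 17->9, 2->1, 5->2, 14->8, 19->10, 12->7, 7->4, 8->5, 11->6
rank(y): 17->10, 12->6, 13->7, 16->9, 1->1, 9->4, 2->2, 14->8, 8->3, 10->5
Step 2: d_i = R_x(i) - R_y(i); compute d_i^2.
  (3-10)^2=49, (9-6)^2=9, (1-7)^2=36, (2-9)^2=49, (8-1)^2=49, (10-4)^2=36, (7-2)^2=25, (4-8)^2=16, (5-3)^2=4, (6-5)^2=1
sum(d^2) = 274.
Step 3: rho = 1 - 6*274 / (10*(10^2 - 1)) = 1 - 1644/990 = -0.660606.
Step 4: Under H0, t = rho * sqrt((n-2)/(1-rho^2)) = -2.4889 ~ t(8).
Step 5: Two-sided p-value from the t-distribution with 8 df = 0.037588.
Step 6: alpha = 0.05. reject H0.

rho = -0.6606, p = 0.037588, reject H0 at alpha = 0.05.


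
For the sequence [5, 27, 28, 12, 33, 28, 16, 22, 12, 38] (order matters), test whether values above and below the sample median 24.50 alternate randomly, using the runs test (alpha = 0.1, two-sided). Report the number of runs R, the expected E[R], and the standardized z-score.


Step 1: Compute median = 24.50; label A = above, B = below.
Labels in order: BAABAABBBA  (n_A = 5, n_B = 5)
Step 2: Count runs R = 6.
Step 3: Under H0 (random ordering), E[R] = 2*n_A*n_B/(n_A+n_B) + 1 = 2*5*5/10 + 1 = 6.0000.
        Var[R] = 2*n_A*n_B*(2*n_A*n_B - n_A - n_B) / ((n_A+n_B)^2 * (n_A+n_B-1)) = 2000/900 = 2.2222.
        SD[R] = 1.4907.
Step 4: R = E[R], so z = 0 with no continuity correction.
Step 5: Two-sided p-value via normal approximation = 2*(1 - Phi(|z|)) = 1.000000.
Step 6: alpha = 0.1. fail to reject H0.

R = 6, z = 0.0000, p = 1.000000, fail to reject H0.


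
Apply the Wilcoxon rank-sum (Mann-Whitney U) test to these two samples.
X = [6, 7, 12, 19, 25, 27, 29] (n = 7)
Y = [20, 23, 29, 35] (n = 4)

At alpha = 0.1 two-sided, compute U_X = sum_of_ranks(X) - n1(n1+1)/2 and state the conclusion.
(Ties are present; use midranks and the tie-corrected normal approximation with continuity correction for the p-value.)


Step 1: Combine and sort all 11 observations; assign midranks.
sorted (value, group): (6,X), (7,X), (12,X), (19,X), (20,Y), (23,Y), (25,X), (27,X), (29,X), (29,Y), (35,Y)
ranks: 6->1, 7->2, 12->3, 19->4, 20->5, 23->6, 25->7, 27->8, 29->9.5, 29->9.5, 35->11
Step 2: Rank sum for X: R1 = 1 + 2 + 3 + 4 + 7 + 8 + 9.5 = 34.5.
Step 3: U_X = R1 - n1(n1+1)/2 = 34.5 - 7*8/2 = 34.5 - 28 = 6.5.
       U_Y = n1*n2 - U_X = 28 - 6.5 = 21.5.
Step 4: Ties are present, so use the tie-corrected normal approximation (with continuity correction) for the p-value.
Step 5: p-value = 0.184875; compare to alpha = 0.1. fail to reject H0.

U_X = 6.5, p = 0.184875, fail to reject H0 at alpha = 0.1.


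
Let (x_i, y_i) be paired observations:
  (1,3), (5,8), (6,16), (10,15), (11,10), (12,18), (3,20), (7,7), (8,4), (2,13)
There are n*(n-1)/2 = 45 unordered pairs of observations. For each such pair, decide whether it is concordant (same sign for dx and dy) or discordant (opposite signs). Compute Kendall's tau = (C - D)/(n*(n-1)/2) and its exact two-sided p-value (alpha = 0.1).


Step 1: Enumerate the 45 unordered pairs (i,j) with i<j and classify each by sign(x_j-x_i) * sign(y_j-y_i).
  (1,2):dx=+4,dy=+5->C; (1,3):dx=+5,dy=+13->C; (1,4):dx=+9,dy=+12->C; (1,5):dx=+10,dy=+7->C
  (1,6):dx=+11,dy=+15->C; (1,7):dx=+2,dy=+17->C; (1,8):dx=+6,dy=+4->C; (1,9):dx=+7,dy=+1->C
  (1,10):dx=+1,dy=+10->C; (2,3):dx=+1,dy=+8->C; (2,4):dx=+5,dy=+7->C; (2,5):dx=+6,dy=+2->C
  (2,6):dx=+7,dy=+10->C; (2,7):dx=-2,dy=+12->D; (2,8):dx=+2,dy=-1->D; (2,9):dx=+3,dy=-4->D
  (2,10):dx=-3,dy=+5->D; (3,4):dx=+4,dy=-1->D; (3,5):dx=+5,dy=-6->D; (3,6):dx=+6,dy=+2->C
  (3,7):dx=-3,dy=+4->D; (3,8):dx=+1,dy=-9->D; (3,9):dx=+2,dy=-12->D; (3,10):dx=-4,dy=-3->C
  (4,5):dx=+1,dy=-5->D; (4,6):dx=+2,dy=+3->C; (4,7):dx=-7,dy=+5->D; (4,8):dx=-3,dy=-8->C
  (4,9):dx=-2,dy=-11->C; (4,10):dx=-8,dy=-2->C; (5,6):dx=+1,dy=+8->C; (5,7):dx=-8,dy=+10->D
  (5,8):dx=-4,dy=-3->C; (5,9):dx=-3,dy=-6->C; (5,10):dx=-9,dy=+3->D; (6,7):dx=-9,dy=+2->D
  (6,8):dx=-5,dy=-11->C; (6,9):dx=-4,dy=-14->C; (6,10):dx=-10,dy=-5->C; (7,8):dx=+4,dy=-13->D
  (7,9):dx=+5,dy=-16->D; (7,10):dx=-1,dy=-7->C; (8,9):dx=+1,dy=-3->D; (8,10):dx=-5,dy=+6->D
  (9,10):dx=-6,dy=+9->D
Step 2: C = 26, D = 19, total pairs = 45.
Step 3: tau = (C - D)/(n(n-1)/2) = (26 - 19)/45 = 0.155556.
Step 4: Exact two-sided p-value (enumerate n! = 3628800 permutations of y under H0): p = 0.600654.
Step 5: alpha = 0.1. fail to reject H0.

tau_b = 0.1556 (C=26, D=19), p = 0.600654, fail to reject H0.


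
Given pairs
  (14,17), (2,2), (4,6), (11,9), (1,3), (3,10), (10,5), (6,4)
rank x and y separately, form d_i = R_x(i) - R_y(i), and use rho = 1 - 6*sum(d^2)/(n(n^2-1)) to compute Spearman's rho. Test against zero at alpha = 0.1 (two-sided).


Step 1: Rank x and y separately (midranks; no ties here).
rank(x): 14->8, 2->2, 4->4, 11->7, 1->1, 3->3, 10->6, 6->5
rank(y): 17->8, 2->1, 6->5, 9->6, 3->2, 10->7, 5->4, 4->3
Step 2: d_i = R_x(i) - R_y(i); compute d_i^2.
  (8-8)^2=0, (2-1)^2=1, (4-5)^2=1, (7-6)^2=1, (1-2)^2=1, (3-7)^2=16, (6-4)^2=4, (5-3)^2=4
sum(d^2) = 28.
Step 3: rho = 1 - 6*28 / (8*(8^2 - 1)) = 1 - 168/504 = 0.666667.
Step 4: Under H0, t = rho * sqrt((n-2)/(1-rho^2)) = 2.1909 ~ t(6).
Step 5: Two-sided p-value from the t-distribution with 6 df = 0.070988.
Step 6: alpha = 0.1. reject H0.

rho = 0.6667, p = 0.070988, reject H0 at alpha = 0.1.


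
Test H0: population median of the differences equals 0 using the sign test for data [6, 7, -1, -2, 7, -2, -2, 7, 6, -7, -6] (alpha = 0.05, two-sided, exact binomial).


Step 1: Discard zero differences. Original n = 11; n_eff = number of nonzero differences = 11.
Nonzero differences (with sign): +6, +7, -1, -2, +7, -2, -2, +7, +6, -7, -6
Step 2: Count signs: positive = 5, negative = 6.
Step 3: Under H0: P(positive) = 0.5, so the number of positives S ~ Bin(11, 0.5).
Step 4: Two-sided exact p-value = sum of Bin(11,0.5) probabilities at or below the observed probability = 1.000000.
Step 5: alpha = 0.05. fail to reject H0.

n_eff = 11, pos = 5, neg = 6, p = 1.000000, fail to reject H0.


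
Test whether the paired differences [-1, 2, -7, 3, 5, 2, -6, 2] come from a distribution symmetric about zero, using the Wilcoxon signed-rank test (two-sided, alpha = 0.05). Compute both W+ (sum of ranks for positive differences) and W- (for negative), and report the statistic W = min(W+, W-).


Step 1: Drop any zero differences (none here) and take |d_i|.
|d| = [1, 2, 7, 3, 5, 2, 6, 2]
Step 2: Midrank |d_i| (ties get averaged ranks).
ranks: |1|->1, |2|->3, |7|->8, |3|->5, |5|->6, |2|->3, |6|->7, |2|->3
Step 3: Attach original signs; sum ranks with positive sign and with negative sign.
W+ = 3 + 5 + 6 + 3 + 3 = 20
W- = 1 + 8 + 7 = 16
(Check: W+ + W- = 36 should equal n(n+1)/2 = 36.)
Step 4: Test statistic W = min(W+, W-) = 16.
Step 5: Ties in |d|, so use the tie-corrected normal approximation.
        E[W] = n(n+1)/4 = 8*9/4 = 18.
        Tie groups: |d|=2 (t=3); sum(t^3 - t) = 24.
        Var[W] = n(n+1)(2n+1)/24 - sum(t^3-t)/48 = 1224/24 - 24/48 = 50.5.
        z = (W - E[W]) / sqrt(Var[W]) = (16 - 18) / 7.1063 = -0.2814.
        Two-sided p = 2*Phi(z) = 0.778374.
Step 6: alpha = 0.05. fail to reject H0.

W+ = 20, W- = 16, W = min = 16, p = 0.778374, fail to reject H0.


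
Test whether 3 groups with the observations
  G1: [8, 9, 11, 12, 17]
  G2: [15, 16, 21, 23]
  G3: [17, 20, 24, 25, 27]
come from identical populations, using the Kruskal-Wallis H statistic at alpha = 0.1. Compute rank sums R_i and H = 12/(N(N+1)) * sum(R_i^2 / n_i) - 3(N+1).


Step 1: Combine all N = 14 observations and assign midranks.
sorted (value, group, rank): (8,G1,1), (9,G1,2), (11,G1,3), (12,G1,4), (15,G2,5), (16,G2,6), (17,G1,7.5), (17,G3,7.5), (20,G3,9), (21,G2,10), (23,G2,11), (24,G3,12), (25,G3,13), (27,G3,14)
Step 2: Sum ranks within each group.
R_1 = 17.5 (n_1 = 5)
R_2 = 32 (n_2 = 4)
R_3 = 55.5 (n_3 = 5)
Step 3: H = 12/(N(N+1)) * sum(R_i^2/n_i) - 3(N+1)
     = 12/(14*15) * (17.5^2/5 + 32^2/4 + 55.5^2/5) - 3*15
     = 0.057143 * 933.3 - 45
     = 8.331429.
Step 4: Ties present; correction factor C = 1 - 6/(14^3 - 14) = 0.997802. Corrected H = 8.331429 / 0.997802 = 8.349780.
Step 5: Under H0, H ~ chi^2(2); p-value = 0.015377.
Step 6: alpha = 0.1. reject H0.

H = 8.3498, df = 2, p = 0.015377, reject H0.


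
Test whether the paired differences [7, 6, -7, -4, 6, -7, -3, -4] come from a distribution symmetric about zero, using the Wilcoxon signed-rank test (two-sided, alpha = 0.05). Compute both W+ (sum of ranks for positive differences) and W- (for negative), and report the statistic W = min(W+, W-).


Step 1: Drop any zero differences (none here) and take |d_i|.
|d| = [7, 6, 7, 4, 6, 7, 3, 4]
Step 2: Midrank |d_i| (ties get averaged ranks).
ranks: |7|->7, |6|->4.5, |7|->7, |4|->2.5, |6|->4.5, |7|->7, |3|->1, |4|->2.5
Step 3: Attach original signs; sum ranks with positive sign and with negative sign.
W+ = 7 + 4.5 + 4.5 = 16
W- = 7 + 2.5 + 7 + 1 + 2.5 = 20
(Check: W+ + W- = 36 should equal n(n+1)/2 = 36.)
Step 4: Test statistic W = min(W+, W-) = 16.
Step 5: Ties in |d|, so use the tie-corrected normal approximation.
        E[W] = n(n+1)/4 = 8*9/4 = 18.
        Tie groups: |d|=4 (t=2), |d|=6 (t=2), |d|=7 (t=3); sum(t^3 - t) = 36.
        Var[W] = n(n+1)(2n+1)/24 - sum(t^3-t)/48 = 1224/24 - 36/48 = 50.25.
        z = (W - E[W]) / sqrt(Var[W]) = (16 - 18) / 7.0887 = -0.2821.
        Two-sided p = 2*Phi(z) = 0.777838.
Step 6: alpha = 0.05. fail to reject H0.

W+ = 16, W- = 20, W = min = 16, p = 0.777838, fail to reject H0.


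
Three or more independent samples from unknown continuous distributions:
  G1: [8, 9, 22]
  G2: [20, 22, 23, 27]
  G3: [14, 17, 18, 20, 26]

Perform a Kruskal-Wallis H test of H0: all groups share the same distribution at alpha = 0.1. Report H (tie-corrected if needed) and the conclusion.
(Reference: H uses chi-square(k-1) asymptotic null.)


Step 1: Combine all N = 12 observations and assign midranks.
sorted (value, group, rank): (8,G1,1), (9,G1,2), (14,G3,3), (17,G3,4), (18,G3,5), (20,G2,6.5), (20,G3,6.5), (22,G1,8.5), (22,G2,8.5), (23,G2,10), (26,G3,11), (27,G2,12)
Step 2: Sum ranks within each group.
R_1 = 11.5 (n_1 = 3)
R_2 = 37 (n_2 = 4)
R_3 = 29.5 (n_3 = 5)
Step 3: H = 12/(N(N+1)) * sum(R_i^2/n_i) - 3(N+1)
     = 12/(12*13) * (11.5^2/3 + 37^2/4 + 29.5^2/5) - 3*13
     = 0.076923 * 560.383 - 39
     = 4.106410.
Step 4: Ties present; correction factor C = 1 - 12/(12^3 - 12) = 0.993007. Corrected H = 4.106410 / 0.993007 = 4.135329.
Step 5: Under H0, H ~ chi^2(2); p-value = 0.126481.
Step 6: alpha = 0.1. fail to reject H0.

H = 4.1353, df = 2, p = 0.126481, fail to reject H0.


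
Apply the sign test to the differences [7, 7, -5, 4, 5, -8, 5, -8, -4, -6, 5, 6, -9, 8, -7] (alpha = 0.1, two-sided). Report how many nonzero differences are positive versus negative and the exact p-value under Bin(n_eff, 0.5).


Step 1: Discard zero differences. Original n = 15; n_eff = number of nonzero differences = 15.
Nonzero differences (with sign): +7, +7, -5, +4, +5, -8, +5, -8, -4, -6, +5, +6, -9, +8, -7
Step 2: Count signs: positive = 8, negative = 7.
Step 3: Under H0: P(positive) = 0.5, so the number of positives S ~ Bin(15, 0.5).
Step 4: Two-sided exact p-value = sum of Bin(15,0.5) probabilities at or below the observed probability = 1.000000.
Step 5: alpha = 0.1. fail to reject H0.

n_eff = 15, pos = 8, neg = 7, p = 1.000000, fail to reject H0.


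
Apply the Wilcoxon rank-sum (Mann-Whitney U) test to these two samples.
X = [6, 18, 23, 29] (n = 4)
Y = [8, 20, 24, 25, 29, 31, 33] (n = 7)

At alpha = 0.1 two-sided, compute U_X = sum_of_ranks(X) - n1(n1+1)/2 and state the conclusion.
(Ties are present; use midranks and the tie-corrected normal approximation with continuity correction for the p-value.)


Step 1: Combine and sort all 11 observations; assign midranks.
sorted (value, group): (6,X), (8,Y), (18,X), (20,Y), (23,X), (24,Y), (25,Y), (29,X), (29,Y), (31,Y), (33,Y)
ranks: 6->1, 8->2, 18->3, 20->4, 23->5, 24->6, 25->7, 29->8.5, 29->8.5, 31->10, 33->11
Step 2: Rank sum for X: R1 = 1 + 3 + 5 + 8.5 = 17.5.
Step 3: U_X = R1 - n1(n1+1)/2 = 17.5 - 4*5/2 = 17.5 - 10 = 7.5.
       U_Y = n1*n2 - U_X = 28 - 7.5 = 20.5.
Step 4: Ties are present, so use the tie-corrected normal approximation (with continuity correction) for the p-value.
Step 5: p-value = 0.255756; compare to alpha = 0.1. fail to reject H0.

U_X = 7.5, p = 0.255756, fail to reject H0 at alpha = 0.1.


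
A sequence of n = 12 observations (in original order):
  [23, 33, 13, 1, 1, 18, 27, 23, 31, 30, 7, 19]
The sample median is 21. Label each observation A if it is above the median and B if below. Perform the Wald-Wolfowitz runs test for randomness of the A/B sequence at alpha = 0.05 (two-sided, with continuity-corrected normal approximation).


Step 1: Compute median = 21; label A = above, B = below.
Labels in order: AABBBBAAAABB  (n_A = 6, n_B = 6)
Step 2: Count runs R = 4.
Step 3: Under H0 (random ordering), E[R] = 2*n_A*n_B/(n_A+n_B) + 1 = 2*6*6/12 + 1 = 7.0000.
        Var[R] = 2*n_A*n_B*(2*n_A*n_B - n_A - n_B) / ((n_A+n_B)^2 * (n_A+n_B-1)) = 4320/1584 = 2.7273.
        SD[R] = 1.6514.
Step 4: Continuity-corrected z = (R + 0.5 - E[R]) / SD[R] = (4 + 0.5 - 7.0000) / 1.6514 = -1.5138.
Step 5: Two-sided p-value via normal approximation = 2*(1 - Phi(|z|)) = 0.130070.
Step 6: alpha = 0.05. fail to reject H0.

R = 4, z = -1.5138, p = 0.130070, fail to reject H0.


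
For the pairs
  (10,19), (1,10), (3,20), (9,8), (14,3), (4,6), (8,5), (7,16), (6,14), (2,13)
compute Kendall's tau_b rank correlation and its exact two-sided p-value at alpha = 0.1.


Step 1: Enumerate the 45 unordered pairs (i,j) with i<j and classify each by sign(x_j-x_i) * sign(y_j-y_i).
  (1,2):dx=-9,dy=-9->C; (1,3):dx=-7,dy=+1->D; (1,4):dx=-1,dy=-11->C; (1,5):dx=+4,dy=-16->D
  (1,6):dx=-6,dy=-13->C; (1,7):dx=-2,dy=-14->C; (1,8):dx=-3,dy=-3->C; (1,9):dx=-4,dy=-5->C
  (1,10):dx=-8,dy=-6->C; (2,3):dx=+2,dy=+10->C; (2,4):dx=+8,dy=-2->D; (2,5):dx=+13,dy=-7->D
  (2,6):dx=+3,dy=-4->D; (2,7):dx=+7,dy=-5->D; (2,8):dx=+6,dy=+6->C; (2,9):dx=+5,dy=+4->C
  (2,10):dx=+1,dy=+3->C; (3,4):dx=+6,dy=-12->D; (3,5):dx=+11,dy=-17->D; (3,6):dx=+1,dy=-14->D
  (3,7):dx=+5,dy=-15->D; (3,8):dx=+4,dy=-4->D; (3,9):dx=+3,dy=-6->D; (3,10):dx=-1,dy=-7->C
  (4,5):dx=+5,dy=-5->D; (4,6):dx=-5,dy=-2->C; (4,7):dx=-1,dy=-3->C; (4,8):dx=-2,dy=+8->D
  (4,9):dx=-3,dy=+6->D; (4,10):dx=-7,dy=+5->D; (5,6):dx=-10,dy=+3->D; (5,7):dx=-6,dy=+2->D
  (5,8):dx=-7,dy=+13->D; (5,9):dx=-8,dy=+11->D; (5,10):dx=-12,dy=+10->D; (6,7):dx=+4,dy=-1->D
  (6,8):dx=+3,dy=+10->C; (6,9):dx=+2,dy=+8->C; (6,10):dx=-2,dy=+7->D; (7,8):dx=-1,dy=+11->D
  (7,9):dx=-2,dy=+9->D; (7,10):dx=-6,dy=+8->D; (8,9):dx=-1,dy=-2->C; (8,10):dx=-5,dy=-3->C
  (9,10):dx=-4,dy=-1->C
Step 2: C = 19, D = 26, total pairs = 45.
Step 3: tau = (C - D)/(n(n-1)/2) = (19 - 26)/45 = -0.155556.
Step 4: Exact two-sided p-value (enumerate n! = 3628800 permutations of y under H0): p = 0.600654.
Step 5: alpha = 0.1. fail to reject H0.

tau_b = -0.1556 (C=19, D=26), p = 0.600654, fail to reject H0.


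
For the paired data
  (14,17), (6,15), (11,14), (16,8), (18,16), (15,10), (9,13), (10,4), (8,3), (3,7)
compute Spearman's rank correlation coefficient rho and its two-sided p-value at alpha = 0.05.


Step 1: Rank x and y separately (midranks; no ties here).
rank(x): 14->7, 6->2, 11->6, 16->9, 18->10, 15->8, 9->4, 10->5, 8->3, 3->1
rank(y): 17->10, 15->8, 14->7, 8->4, 16->9, 10->5, 13->6, 4->2, 3->1, 7->3
Step 2: d_i = R_x(i) - R_y(i); compute d_i^2.
  (7-10)^2=9, (2-8)^2=36, (6-7)^2=1, (9-4)^2=25, (10-9)^2=1, (8-5)^2=9, (4-6)^2=4, (5-2)^2=9, (3-1)^2=4, (1-3)^2=4
sum(d^2) = 102.
Step 3: rho = 1 - 6*102 / (10*(10^2 - 1)) = 1 - 612/990 = 0.381818.
Step 4: Under H0, t = rho * sqrt((n-2)/(1-rho^2)) = 1.1685 ~ t(8).
Step 5: Two-sided p-value from the t-distribution with 8 df = 0.276255.
Step 6: alpha = 0.05. fail to reject H0.

rho = 0.3818, p = 0.276255, fail to reject H0 at alpha = 0.05.


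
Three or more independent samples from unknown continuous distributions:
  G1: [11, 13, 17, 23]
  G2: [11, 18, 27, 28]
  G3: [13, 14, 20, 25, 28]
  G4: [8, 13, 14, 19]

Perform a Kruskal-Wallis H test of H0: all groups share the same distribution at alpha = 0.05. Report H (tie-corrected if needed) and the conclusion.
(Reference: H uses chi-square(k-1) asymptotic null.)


Step 1: Combine all N = 17 observations and assign midranks.
sorted (value, group, rank): (8,G4,1), (11,G1,2.5), (11,G2,2.5), (13,G1,5), (13,G3,5), (13,G4,5), (14,G3,7.5), (14,G4,7.5), (17,G1,9), (18,G2,10), (19,G4,11), (20,G3,12), (23,G1,13), (25,G3,14), (27,G2,15), (28,G2,16.5), (28,G3,16.5)
Step 2: Sum ranks within each group.
R_1 = 29.5 (n_1 = 4)
R_2 = 44 (n_2 = 4)
R_3 = 55 (n_3 = 5)
R_4 = 24.5 (n_4 = 4)
Step 3: H = 12/(N(N+1)) * sum(R_i^2/n_i) - 3(N+1)
     = 12/(17*18) * (29.5^2/4 + 44^2/4 + 55^2/5 + 24.5^2/4) - 3*18
     = 0.039216 * 1456.62 - 54
     = 3.122549.
Step 4: Ties present; correction factor C = 1 - 42/(17^3 - 17) = 0.991422. Corrected H = 3.122549 / 0.991422 = 3.149567.
Step 5: Under H0, H ~ chi^2(3); p-value = 0.369135.
Step 6: alpha = 0.05. fail to reject H0.

H = 3.1496, df = 3, p = 0.369135, fail to reject H0.


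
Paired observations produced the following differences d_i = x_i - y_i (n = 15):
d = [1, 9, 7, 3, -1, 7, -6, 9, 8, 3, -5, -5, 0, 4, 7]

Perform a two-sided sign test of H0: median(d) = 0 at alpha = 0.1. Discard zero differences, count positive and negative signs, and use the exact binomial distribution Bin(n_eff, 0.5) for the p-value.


Step 1: Discard zero differences. Original n = 15; n_eff = number of nonzero differences = 14.
Nonzero differences (with sign): +1, +9, +7, +3, -1, +7, -6, +9, +8, +3, -5, -5, +4, +7
Step 2: Count signs: positive = 10, negative = 4.
Step 3: Under H0: P(positive) = 0.5, so the number of positives S ~ Bin(14, 0.5).
Step 4: Two-sided exact p-value = sum of Bin(14,0.5) probabilities at or below the observed probability = 0.179565.
Step 5: alpha = 0.1. fail to reject H0.

n_eff = 14, pos = 10, neg = 4, p = 0.179565, fail to reject H0.


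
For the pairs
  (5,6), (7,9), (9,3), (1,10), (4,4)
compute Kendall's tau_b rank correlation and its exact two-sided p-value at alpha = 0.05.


Step 1: Enumerate the 10 unordered pairs (i,j) with i<j and classify each by sign(x_j-x_i) * sign(y_j-y_i).
  (1,2):dx=+2,dy=+3->C; (1,3):dx=+4,dy=-3->D; (1,4):dx=-4,dy=+4->D; (1,5):dx=-1,dy=-2->C
  (2,3):dx=+2,dy=-6->D; (2,4):dx=-6,dy=+1->D; (2,5):dx=-3,dy=-5->C; (3,4):dx=-8,dy=+7->D
  (3,5):dx=-5,dy=+1->D; (4,5):dx=+3,dy=-6->D
Step 2: C = 3, D = 7, total pairs = 10.
Step 3: tau = (C - D)/(n(n-1)/2) = (3 - 7)/10 = -0.400000.
Step 4: Exact two-sided p-value (enumerate n! = 120 permutations of y under H0): p = 0.483333.
Step 5: alpha = 0.05. fail to reject H0.

tau_b = -0.4000 (C=3, D=7), p = 0.483333, fail to reject H0.


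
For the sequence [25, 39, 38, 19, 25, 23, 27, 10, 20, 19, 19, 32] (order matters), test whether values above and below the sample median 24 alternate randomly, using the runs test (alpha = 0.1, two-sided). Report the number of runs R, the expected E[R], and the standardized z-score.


Step 1: Compute median = 24; label A = above, B = below.
Labels in order: AAABABABBBBA  (n_A = 6, n_B = 6)
Step 2: Count runs R = 7.
Step 3: Under H0 (random ordering), E[R] = 2*n_A*n_B/(n_A+n_B) + 1 = 2*6*6/12 + 1 = 7.0000.
        Var[R] = 2*n_A*n_B*(2*n_A*n_B - n_A - n_B) / ((n_A+n_B)^2 * (n_A+n_B-1)) = 4320/1584 = 2.7273.
        SD[R] = 1.6514.
Step 4: R = E[R], so z = 0 with no continuity correction.
Step 5: Two-sided p-value via normal approximation = 2*(1 - Phi(|z|)) = 1.000000.
Step 6: alpha = 0.1. fail to reject H0.

R = 7, z = 0.0000, p = 1.000000, fail to reject H0.


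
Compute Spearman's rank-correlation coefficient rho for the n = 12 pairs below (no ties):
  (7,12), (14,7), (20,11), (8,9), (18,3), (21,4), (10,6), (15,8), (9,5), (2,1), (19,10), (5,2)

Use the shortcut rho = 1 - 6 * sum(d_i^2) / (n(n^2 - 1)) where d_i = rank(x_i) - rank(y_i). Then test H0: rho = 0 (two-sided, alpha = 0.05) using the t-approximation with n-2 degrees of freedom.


Step 1: Rank x and y separately (midranks; no ties here).
rank(x): 7->3, 14->7, 20->11, 8->4, 18->9, 21->12, 10->6, 15->8, 9->5, 2->1, 19->10, 5->2
rank(y): 12->12, 7->7, 11->11, 9->9, 3->3, 4->4, 6->6, 8->8, 5->5, 1->1, 10->10, 2->2
Step 2: d_i = R_x(i) - R_y(i); compute d_i^2.
  (3-12)^2=81, (7-7)^2=0, (11-11)^2=0, (4-9)^2=25, (9-3)^2=36, (12-4)^2=64, (6-6)^2=0, (8-8)^2=0, (5-5)^2=0, (1-1)^2=0, (10-10)^2=0, (2-2)^2=0
sum(d^2) = 206.
Step 3: rho = 1 - 6*206 / (12*(12^2 - 1)) = 1 - 1236/1716 = 0.279720.
Step 4: Under H0, t = rho * sqrt((n-2)/(1-rho^2)) = 0.9213 ~ t(10).
Step 5: Two-sided p-value from the t-distribution with 10 df = 0.378569.
Step 6: alpha = 0.05. fail to reject H0.

rho = 0.2797, p = 0.378569, fail to reject H0 at alpha = 0.05.


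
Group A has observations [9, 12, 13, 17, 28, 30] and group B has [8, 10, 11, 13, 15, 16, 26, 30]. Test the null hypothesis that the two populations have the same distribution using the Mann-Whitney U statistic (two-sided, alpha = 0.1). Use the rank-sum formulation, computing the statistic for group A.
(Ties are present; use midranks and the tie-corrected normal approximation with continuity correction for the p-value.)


Step 1: Combine and sort all 14 observations; assign midranks.
sorted (value, group): (8,Y), (9,X), (10,Y), (11,Y), (12,X), (13,X), (13,Y), (15,Y), (16,Y), (17,X), (26,Y), (28,X), (30,X), (30,Y)
ranks: 8->1, 9->2, 10->3, 11->4, 12->5, 13->6.5, 13->6.5, 15->8, 16->9, 17->10, 26->11, 28->12, 30->13.5, 30->13.5
Step 2: Rank sum for X: R1 = 2 + 5 + 6.5 + 10 + 12 + 13.5 = 49.
Step 3: U_X = R1 - n1(n1+1)/2 = 49 - 6*7/2 = 49 - 21 = 28.
       U_Y = n1*n2 - U_X = 48 - 28 = 20.
Step 4: Ties are present, so use the tie-corrected normal approximation (with continuity correction) for the p-value.
Step 5: p-value = 0.650661; compare to alpha = 0.1. fail to reject H0.

U_X = 28, p = 0.650661, fail to reject H0 at alpha = 0.1.


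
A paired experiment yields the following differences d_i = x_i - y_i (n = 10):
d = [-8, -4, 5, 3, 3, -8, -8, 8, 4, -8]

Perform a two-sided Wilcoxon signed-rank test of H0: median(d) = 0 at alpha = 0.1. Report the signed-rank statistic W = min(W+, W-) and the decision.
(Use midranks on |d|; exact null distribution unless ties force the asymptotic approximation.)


Step 1: Drop any zero differences (none here) and take |d_i|.
|d| = [8, 4, 5, 3, 3, 8, 8, 8, 4, 8]
Step 2: Midrank |d_i| (ties get averaged ranks).
ranks: |8|->8, |4|->3.5, |5|->5, |3|->1.5, |3|->1.5, |8|->8, |8|->8, |8|->8, |4|->3.5, |8|->8
Step 3: Attach original signs; sum ranks with positive sign and with negative sign.
W+ = 5 + 1.5 + 1.5 + 8 + 3.5 = 19.5
W- = 8 + 3.5 + 8 + 8 + 8 = 35.5
(Check: W+ + W- = 55 should equal n(n+1)/2 = 55.)
Step 4: Test statistic W = min(W+, W-) = 19.5.
Step 5: Ties in |d|, so use the tie-corrected normal approximation.
        E[W] = n(n+1)/4 = 10*11/4 = 27.5.
        Tie groups: |d|=3 (t=2), |d|=4 (t=2), |d|=8 (t=5); sum(t^3 - t) = 132.
        Var[W] = n(n+1)(2n+1)/24 - sum(t^3-t)/48 = 2310/24 - 132/48 = 93.5.
        z = (W - E[W]) / sqrt(Var[W]) = (19.5 - 27.5) / 9.6695 = -0.8273.
        Two-sided p = 2*Phi(z) = 0.408044.
Step 6: alpha = 0.1. fail to reject H0.

W+ = 19.5, W- = 35.5, W = min = 19.5, p = 0.408044, fail to reject H0.


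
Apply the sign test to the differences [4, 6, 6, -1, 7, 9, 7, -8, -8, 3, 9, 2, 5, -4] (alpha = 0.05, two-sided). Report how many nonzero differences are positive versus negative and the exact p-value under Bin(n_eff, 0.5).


Step 1: Discard zero differences. Original n = 14; n_eff = number of nonzero differences = 14.
Nonzero differences (with sign): +4, +6, +6, -1, +7, +9, +7, -8, -8, +3, +9, +2, +5, -4
Step 2: Count signs: positive = 10, negative = 4.
Step 3: Under H0: P(positive) = 0.5, so the number of positives S ~ Bin(14, 0.5).
Step 4: Two-sided exact p-value = sum of Bin(14,0.5) probabilities at or below the observed probability = 0.179565.
Step 5: alpha = 0.05. fail to reject H0.

n_eff = 14, pos = 10, neg = 4, p = 0.179565, fail to reject H0.


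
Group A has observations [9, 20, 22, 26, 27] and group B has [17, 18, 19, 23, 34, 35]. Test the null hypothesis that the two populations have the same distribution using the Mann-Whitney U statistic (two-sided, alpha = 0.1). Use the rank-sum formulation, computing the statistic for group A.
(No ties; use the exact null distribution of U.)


Step 1: Combine and sort all 11 observations; assign midranks.
sorted (value, group): (9,X), (17,Y), (18,Y), (19,Y), (20,X), (22,X), (23,Y), (26,X), (27,X), (34,Y), (35,Y)
ranks: 9->1, 17->2, 18->3, 19->4, 20->5, 22->6, 23->7, 26->8, 27->9, 34->10, 35->11
Step 2: Rank sum for X: R1 = 1 + 5 + 6 + 8 + 9 = 29.
Step 3: U_X = R1 - n1(n1+1)/2 = 29 - 5*6/2 = 29 - 15 = 14.
       U_Y = n1*n2 - U_X = 30 - 14 = 16.
Step 4: No ties, so the exact null distribution of U (based on enumerating the C(11,5) = 462 equally likely rank assignments) gives the two-sided p-value.
Step 5: p-value = 0.930736; compare to alpha = 0.1. fail to reject H0.

U_X = 14, p = 0.930736, fail to reject H0 at alpha = 0.1.


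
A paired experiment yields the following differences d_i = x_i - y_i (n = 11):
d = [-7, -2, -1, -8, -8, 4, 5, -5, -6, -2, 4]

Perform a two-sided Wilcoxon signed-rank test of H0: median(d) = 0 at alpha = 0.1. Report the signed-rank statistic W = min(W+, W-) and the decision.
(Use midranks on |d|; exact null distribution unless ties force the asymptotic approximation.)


Step 1: Drop any zero differences (none here) and take |d_i|.
|d| = [7, 2, 1, 8, 8, 4, 5, 5, 6, 2, 4]
Step 2: Midrank |d_i| (ties get averaged ranks).
ranks: |7|->9, |2|->2.5, |1|->1, |8|->10.5, |8|->10.5, |4|->4.5, |5|->6.5, |5|->6.5, |6|->8, |2|->2.5, |4|->4.5
Step 3: Attach original signs; sum ranks with positive sign and with negative sign.
W+ = 4.5 + 6.5 + 4.5 = 15.5
W- = 9 + 2.5 + 1 + 10.5 + 10.5 + 6.5 + 8 + 2.5 = 50.5
(Check: W+ + W- = 66 should equal n(n+1)/2 = 66.)
Step 4: Test statistic W = min(W+, W-) = 15.5.
Step 5: Ties in |d|, so use the tie-corrected normal approximation.
        E[W] = n(n+1)/4 = 11*12/4 = 33.
        Tie groups: |d|=2 (t=2), |d|=4 (t=2), |d|=5 (t=2), |d|=8 (t=2); sum(t^3 - t) = 24.
        Var[W] = n(n+1)(2n+1)/24 - sum(t^3-t)/48 = 3036/24 - 24/48 = 126.
        z = (W - E[W]) / sqrt(Var[W]) = (15.5 - 33) / 11.2250 = -1.5590.
        Two-sided p = 2*Phi(z) = 0.118991.
Step 6: alpha = 0.1. fail to reject H0.

W+ = 15.5, W- = 50.5, W = min = 15.5, p = 0.118991, fail to reject H0.
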